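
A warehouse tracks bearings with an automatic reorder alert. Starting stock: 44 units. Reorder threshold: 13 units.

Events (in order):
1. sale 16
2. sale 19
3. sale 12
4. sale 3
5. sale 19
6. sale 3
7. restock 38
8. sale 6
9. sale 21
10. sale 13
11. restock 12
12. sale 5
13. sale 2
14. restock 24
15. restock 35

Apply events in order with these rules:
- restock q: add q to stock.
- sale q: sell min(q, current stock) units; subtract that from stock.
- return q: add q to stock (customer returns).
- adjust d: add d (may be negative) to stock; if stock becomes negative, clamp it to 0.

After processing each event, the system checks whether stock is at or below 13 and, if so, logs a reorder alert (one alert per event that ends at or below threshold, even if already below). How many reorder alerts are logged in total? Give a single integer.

Processing events:
Start: stock = 44
  Event 1 (sale 16): sell min(16,44)=16. stock: 44 - 16 = 28. total_sold = 16
  Event 2 (sale 19): sell min(19,28)=19. stock: 28 - 19 = 9. total_sold = 35
  Event 3 (sale 12): sell min(12,9)=9. stock: 9 - 9 = 0. total_sold = 44
  Event 4 (sale 3): sell min(3,0)=0. stock: 0 - 0 = 0. total_sold = 44
  Event 5 (sale 19): sell min(19,0)=0. stock: 0 - 0 = 0. total_sold = 44
  Event 6 (sale 3): sell min(3,0)=0. stock: 0 - 0 = 0. total_sold = 44
  Event 7 (restock 38): 0 + 38 = 38
  Event 8 (sale 6): sell min(6,38)=6. stock: 38 - 6 = 32. total_sold = 50
  Event 9 (sale 21): sell min(21,32)=21. stock: 32 - 21 = 11. total_sold = 71
  Event 10 (sale 13): sell min(13,11)=11. stock: 11 - 11 = 0. total_sold = 82
  Event 11 (restock 12): 0 + 12 = 12
  Event 12 (sale 5): sell min(5,12)=5. stock: 12 - 5 = 7. total_sold = 87
  Event 13 (sale 2): sell min(2,7)=2. stock: 7 - 2 = 5. total_sold = 89
  Event 14 (restock 24): 5 + 24 = 29
  Event 15 (restock 35): 29 + 35 = 64
Final: stock = 64, total_sold = 89

Checking against threshold 13:
  After event 1: stock=28 > 13
  After event 2: stock=9 <= 13 -> ALERT
  After event 3: stock=0 <= 13 -> ALERT
  After event 4: stock=0 <= 13 -> ALERT
  After event 5: stock=0 <= 13 -> ALERT
  After event 6: stock=0 <= 13 -> ALERT
  After event 7: stock=38 > 13
  After event 8: stock=32 > 13
  After event 9: stock=11 <= 13 -> ALERT
  After event 10: stock=0 <= 13 -> ALERT
  After event 11: stock=12 <= 13 -> ALERT
  After event 12: stock=7 <= 13 -> ALERT
  After event 13: stock=5 <= 13 -> ALERT
  After event 14: stock=29 > 13
  After event 15: stock=64 > 13
Alert events: [2, 3, 4, 5, 6, 9, 10, 11, 12, 13]. Count = 10

Answer: 10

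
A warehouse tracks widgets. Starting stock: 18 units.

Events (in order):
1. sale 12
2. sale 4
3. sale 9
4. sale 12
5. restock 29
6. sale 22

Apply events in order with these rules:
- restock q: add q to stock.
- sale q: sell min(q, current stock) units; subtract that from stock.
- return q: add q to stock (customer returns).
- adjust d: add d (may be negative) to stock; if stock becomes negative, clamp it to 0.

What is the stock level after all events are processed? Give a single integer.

Processing events:
Start: stock = 18
  Event 1 (sale 12): sell min(12,18)=12. stock: 18 - 12 = 6. total_sold = 12
  Event 2 (sale 4): sell min(4,6)=4. stock: 6 - 4 = 2. total_sold = 16
  Event 3 (sale 9): sell min(9,2)=2. stock: 2 - 2 = 0. total_sold = 18
  Event 4 (sale 12): sell min(12,0)=0. stock: 0 - 0 = 0. total_sold = 18
  Event 5 (restock 29): 0 + 29 = 29
  Event 6 (sale 22): sell min(22,29)=22. stock: 29 - 22 = 7. total_sold = 40
Final: stock = 7, total_sold = 40

Answer: 7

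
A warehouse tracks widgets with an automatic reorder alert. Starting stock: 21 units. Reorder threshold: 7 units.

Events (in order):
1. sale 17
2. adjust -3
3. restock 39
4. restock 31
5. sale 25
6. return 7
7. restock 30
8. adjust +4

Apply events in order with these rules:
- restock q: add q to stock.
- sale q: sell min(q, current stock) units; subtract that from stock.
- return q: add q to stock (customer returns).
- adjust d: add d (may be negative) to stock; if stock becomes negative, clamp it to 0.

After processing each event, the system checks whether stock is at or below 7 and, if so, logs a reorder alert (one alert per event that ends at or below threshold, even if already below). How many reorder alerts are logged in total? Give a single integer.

Answer: 2

Derivation:
Processing events:
Start: stock = 21
  Event 1 (sale 17): sell min(17,21)=17. stock: 21 - 17 = 4. total_sold = 17
  Event 2 (adjust -3): 4 + -3 = 1
  Event 3 (restock 39): 1 + 39 = 40
  Event 4 (restock 31): 40 + 31 = 71
  Event 5 (sale 25): sell min(25,71)=25. stock: 71 - 25 = 46. total_sold = 42
  Event 6 (return 7): 46 + 7 = 53
  Event 7 (restock 30): 53 + 30 = 83
  Event 8 (adjust +4): 83 + 4 = 87
Final: stock = 87, total_sold = 42

Checking against threshold 7:
  After event 1: stock=4 <= 7 -> ALERT
  After event 2: stock=1 <= 7 -> ALERT
  After event 3: stock=40 > 7
  After event 4: stock=71 > 7
  After event 5: stock=46 > 7
  After event 6: stock=53 > 7
  After event 7: stock=83 > 7
  After event 8: stock=87 > 7
Alert events: [1, 2]. Count = 2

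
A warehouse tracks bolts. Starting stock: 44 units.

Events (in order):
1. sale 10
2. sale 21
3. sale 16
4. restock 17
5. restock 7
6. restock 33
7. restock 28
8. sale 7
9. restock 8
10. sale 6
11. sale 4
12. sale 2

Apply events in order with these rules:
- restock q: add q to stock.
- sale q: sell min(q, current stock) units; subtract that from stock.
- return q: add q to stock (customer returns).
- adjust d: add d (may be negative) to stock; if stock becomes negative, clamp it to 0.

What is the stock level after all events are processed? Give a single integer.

Answer: 74

Derivation:
Processing events:
Start: stock = 44
  Event 1 (sale 10): sell min(10,44)=10. stock: 44 - 10 = 34. total_sold = 10
  Event 2 (sale 21): sell min(21,34)=21. stock: 34 - 21 = 13. total_sold = 31
  Event 3 (sale 16): sell min(16,13)=13. stock: 13 - 13 = 0. total_sold = 44
  Event 4 (restock 17): 0 + 17 = 17
  Event 5 (restock 7): 17 + 7 = 24
  Event 6 (restock 33): 24 + 33 = 57
  Event 7 (restock 28): 57 + 28 = 85
  Event 8 (sale 7): sell min(7,85)=7. stock: 85 - 7 = 78. total_sold = 51
  Event 9 (restock 8): 78 + 8 = 86
  Event 10 (sale 6): sell min(6,86)=6. stock: 86 - 6 = 80. total_sold = 57
  Event 11 (sale 4): sell min(4,80)=4. stock: 80 - 4 = 76. total_sold = 61
  Event 12 (sale 2): sell min(2,76)=2. stock: 76 - 2 = 74. total_sold = 63
Final: stock = 74, total_sold = 63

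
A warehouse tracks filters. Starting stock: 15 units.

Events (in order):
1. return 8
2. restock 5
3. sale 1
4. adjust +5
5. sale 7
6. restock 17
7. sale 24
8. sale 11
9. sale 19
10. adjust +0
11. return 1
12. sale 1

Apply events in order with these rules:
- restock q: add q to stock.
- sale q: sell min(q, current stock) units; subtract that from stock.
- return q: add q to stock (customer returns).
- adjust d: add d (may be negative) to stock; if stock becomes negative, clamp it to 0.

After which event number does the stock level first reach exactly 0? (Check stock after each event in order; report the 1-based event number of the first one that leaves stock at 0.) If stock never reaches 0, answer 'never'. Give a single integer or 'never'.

Processing events:
Start: stock = 15
  Event 1 (return 8): 15 + 8 = 23
  Event 2 (restock 5): 23 + 5 = 28
  Event 3 (sale 1): sell min(1,28)=1. stock: 28 - 1 = 27. total_sold = 1
  Event 4 (adjust +5): 27 + 5 = 32
  Event 5 (sale 7): sell min(7,32)=7. stock: 32 - 7 = 25. total_sold = 8
  Event 6 (restock 17): 25 + 17 = 42
  Event 7 (sale 24): sell min(24,42)=24. stock: 42 - 24 = 18. total_sold = 32
  Event 8 (sale 11): sell min(11,18)=11. stock: 18 - 11 = 7. total_sold = 43
  Event 9 (sale 19): sell min(19,7)=7. stock: 7 - 7 = 0. total_sold = 50
  Event 10 (adjust +0): 0 + 0 = 0
  Event 11 (return 1): 0 + 1 = 1
  Event 12 (sale 1): sell min(1,1)=1. stock: 1 - 1 = 0. total_sold = 51
Final: stock = 0, total_sold = 51

First zero at event 9.

Answer: 9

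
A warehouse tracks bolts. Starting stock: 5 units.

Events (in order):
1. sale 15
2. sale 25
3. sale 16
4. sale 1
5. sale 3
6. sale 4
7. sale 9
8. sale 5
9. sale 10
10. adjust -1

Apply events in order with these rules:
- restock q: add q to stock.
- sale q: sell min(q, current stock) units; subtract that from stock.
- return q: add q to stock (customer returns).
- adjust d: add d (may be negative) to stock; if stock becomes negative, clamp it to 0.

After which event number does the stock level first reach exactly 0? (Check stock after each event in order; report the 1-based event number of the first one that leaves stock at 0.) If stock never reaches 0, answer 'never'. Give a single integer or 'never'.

Processing events:
Start: stock = 5
  Event 1 (sale 15): sell min(15,5)=5. stock: 5 - 5 = 0. total_sold = 5
  Event 2 (sale 25): sell min(25,0)=0. stock: 0 - 0 = 0. total_sold = 5
  Event 3 (sale 16): sell min(16,0)=0. stock: 0 - 0 = 0. total_sold = 5
  Event 4 (sale 1): sell min(1,0)=0. stock: 0 - 0 = 0. total_sold = 5
  Event 5 (sale 3): sell min(3,0)=0. stock: 0 - 0 = 0. total_sold = 5
  Event 6 (sale 4): sell min(4,0)=0. stock: 0 - 0 = 0. total_sold = 5
  Event 7 (sale 9): sell min(9,0)=0. stock: 0 - 0 = 0. total_sold = 5
  Event 8 (sale 5): sell min(5,0)=0. stock: 0 - 0 = 0. total_sold = 5
  Event 9 (sale 10): sell min(10,0)=0. stock: 0 - 0 = 0. total_sold = 5
  Event 10 (adjust -1): 0 + -1 = 0 (clamped to 0)
Final: stock = 0, total_sold = 5

First zero at event 1.

Answer: 1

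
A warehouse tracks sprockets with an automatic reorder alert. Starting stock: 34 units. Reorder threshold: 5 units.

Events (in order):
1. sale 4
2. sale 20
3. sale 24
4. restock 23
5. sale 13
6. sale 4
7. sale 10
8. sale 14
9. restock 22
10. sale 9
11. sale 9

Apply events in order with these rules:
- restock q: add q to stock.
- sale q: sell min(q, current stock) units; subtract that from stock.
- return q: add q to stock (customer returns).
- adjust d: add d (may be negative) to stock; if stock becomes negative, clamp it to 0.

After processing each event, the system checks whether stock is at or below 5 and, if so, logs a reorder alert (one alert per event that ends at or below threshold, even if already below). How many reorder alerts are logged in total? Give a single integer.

Processing events:
Start: stock = 34
  Event 1 (sale 4): sell min(4,34)=4. stock: 34 - 4 = 30. total_sold = 4
  Event 2 (sale 20): sell min(20,30)=20. stock: 30 - 20 = 10. total_sold = 24
  Event 3 (sale 24): sell min(24,10)=10. stock: 10 - 10 = 0. total_sold = 34
  Event 4 (restock 23): 0 + 23 = 23
  Event 5 (sale 13): sell min(13,23)=13. stock: 23 - 13 = 10. total_sold = 47
  Event 6 (sale 4): sell min(4,10)=4. stock: 10 - 4 = 6. total_sold = 51
  Event 7 (sale 10): sell min(10,6)=6. stock: 6 - 6 = 0. total_sold = 57
  Event 8 (sale 14): sell min(14,0)=0. stock: 0 - 0 = 0. total_sold = 57
  Event 9 (restock 22): 0 + 22 = 22
  Event 10 (sale 9): sell min(9,22)=9. stock: 22 - 9 = 13. total_sold = 66
  Event 11 (sale 9): sell min(9,13)=9. stock: 13 - 9 = 4. total_sold = 75
Final: stock = 4, total_sold = 75

Checking against threshold 5:
  After event 1: stock=30 > 5
  After event 2: stock=10 > 5
  After event 3: stock=0 <= 5 -> ALERT
  After event 4: stock=23 > 5
  After event 5: stock=10 > 5
  After event 6: stock=6 > 5
  After event 7: stock=0 <= 5 -> ALERT
  After event 8: stock=0 <= 5 -> ALERT
  After event 9: stock=22 > 5
  After event 10: stock=13 > 5
  After event 11: stock=4 <= 5 -> ALERT
Alert events: [3, 7, 8, 11]. Count = 4

Answer: 4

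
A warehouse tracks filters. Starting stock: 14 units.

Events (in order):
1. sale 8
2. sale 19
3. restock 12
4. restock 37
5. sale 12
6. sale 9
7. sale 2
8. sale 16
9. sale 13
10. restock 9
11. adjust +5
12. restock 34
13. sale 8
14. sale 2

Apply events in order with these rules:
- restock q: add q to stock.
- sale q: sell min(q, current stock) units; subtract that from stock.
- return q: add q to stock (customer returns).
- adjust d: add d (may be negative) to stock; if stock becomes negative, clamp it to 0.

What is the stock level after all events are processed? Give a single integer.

Processing events:
Start: stock = 14
  Event 1 (sale 8): sell min(8,14)=8. stock: 14 - 8 = 6. total_sold = 8
  Event 2 (sale 19): sell min(19,6)=6. stock: 6 - 6 = 0. total_sold = 14
  Event 3 (restock 12): 0 + 12 = 12
  Event 4 (restock 37): 12 + 37 = 49
  Event 5 (sale 12): sell min(12,49)=12. stock: 49 - 12 = 37. total_sold = 26
  Event 6 (sale 9): sell min(9,37)=9. stock: 37 - 9 = 28. total_sold = 35
  Event 7 (sale 2): sell min(2,28)=2. stock: 28 - 2 = 26. total_sold = 37
  Event 8 (sale 16): sell min(16,26)=16. stock: 26 - 16 = 10. total_sold = 53
  Event 9 (sale 13): sell min(13,10)=10. stock: 10 - 10 = 0. total_sold = 63
  Event 10 (restock 9): 0 + 9 = 9
  Event 11 (adjust +5): 9 + 5 = 14
  Event 12 (restock 34): 14 + 34 = 48
  Event 13 (sale 8): sell min(8,48)=8. stock: 48 - 8 = 40. total_sold = 71
  Event 14 (sale 2): sell min(2,40)=2. stock: 40 - 2 = 38. total_sold = 73
Final: stock = 38, total_sold = 73

Answer: 38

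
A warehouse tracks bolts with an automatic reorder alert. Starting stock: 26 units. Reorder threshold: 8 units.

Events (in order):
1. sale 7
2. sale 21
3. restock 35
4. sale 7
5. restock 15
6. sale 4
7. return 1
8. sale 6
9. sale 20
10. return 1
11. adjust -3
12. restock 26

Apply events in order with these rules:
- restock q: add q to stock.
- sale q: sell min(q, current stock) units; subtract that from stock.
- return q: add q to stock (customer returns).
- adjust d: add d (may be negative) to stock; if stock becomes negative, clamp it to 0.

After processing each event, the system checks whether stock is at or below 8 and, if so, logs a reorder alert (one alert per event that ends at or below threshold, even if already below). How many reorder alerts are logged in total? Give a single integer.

Processing events:
Start: stock = 26
  Event 1 (sale 7): sell min(7,26)=7. stock: 26 - 7 = 19. total_sold = 7
  Event 2 (sale 21): sell min(21,19)=19. stock: 19 - 19 = 0. total_sold = 26
  Event 3 (restock 35): 0 + 35 = 35
  Event 4 (sale 7): sell min(7,35)=7. stock: 35 - 7 = 28. total_sold = 33
  Event 5 (restock 15): 28 + 15 = 43
  Event 6 (sale 4): sell min(4,43)=4. stock: 43 - 4 = 39. total_sold = 37
  Event 7 (return 1): 39 + 1 = 40
  Event 8 (sale 6): sell min(6,40)=6. stock: 40 - 6 = 34. total_sold = 43
  Event 9 (sale 20): sell min(20,34)=20. stock: 34 - 20 = 14. total_sold = 63
  Event 10 (return 1): 14 + 1 = 15
  Event 11 (adjust -3): 15 + -3 = 12
  Event 12 (restock 26): 12 + 26 = 38
Final: stock = 38, total_sold = 63

Checking against threshold 8:
  After event 1: stock=19 > 8
  After event 2: stock=0 <= 8 -> ALERT
  After event 3: stock=35 > 8
  After event 4: stock=28 > 8
  After event 5: stock=43 > 8
  After event 6: stock=39 > 8
  After event 7: stock=40 > 8
  After event 8: stock=34 > 8
  After event 9: stock=14 > 8
  After event 10: stock=15 > 8
  After event 11: stock=12 > 8
  After event 12: stock=38 > 8
Alert events: [2]. Count = 1

Answer: 1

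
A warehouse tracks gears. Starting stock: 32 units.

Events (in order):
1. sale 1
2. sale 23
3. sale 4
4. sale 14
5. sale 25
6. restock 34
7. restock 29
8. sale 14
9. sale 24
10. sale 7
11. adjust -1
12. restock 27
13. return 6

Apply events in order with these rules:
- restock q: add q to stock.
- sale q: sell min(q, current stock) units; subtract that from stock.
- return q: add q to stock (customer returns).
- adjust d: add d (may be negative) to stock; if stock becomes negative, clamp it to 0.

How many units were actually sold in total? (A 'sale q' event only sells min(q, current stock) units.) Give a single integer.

Processing events:
Start: stock = 32
  Event 1 (sale 1): sell min(1,32)=1. stock: 32 - 1 = 31. total_sold = 1
  Event 2 (sale 23): sell min(23,31)=23. stock: 31 - 23 = 8. total_sold = 24
  Event 3 (sale 4): sell min(4,8)=4. stock: 8 - 4 = 4. total_sold = 28
  Event 4 (sale 14): sell min(14,4)=4. stock: 4 - 4 = 0. total_sold = 32
  Event 5 (sale 25): sell min(25,0)=0. stock: 0 - 0 = 0. total_sold = 32
  Event 6 (restock 34): 0 + 34 = 34
  Event 7 (restock 29): 34 + 29 = 63
  Event 8 (sale 14): sell min(14,63)=14. stock: 63 - 14 = 49. total_sold = 46
  Event 9 (sale 24): sell min(24,49)=24. stock: 49 - 24 = 25. total_sold = 70
  Event 10 (sale 7): sell min(7,25)=7. stock: 25 - 7 = 18. total_sold = 77
  Event 11 (adjust -1): 18 + -1 = 17
  Event 12 (restock 27): 17 + 27 = 44
  Event 13 (return 6): 44 + 6 = 50
Final: stock = 50, total_sold = 77

Answer: 77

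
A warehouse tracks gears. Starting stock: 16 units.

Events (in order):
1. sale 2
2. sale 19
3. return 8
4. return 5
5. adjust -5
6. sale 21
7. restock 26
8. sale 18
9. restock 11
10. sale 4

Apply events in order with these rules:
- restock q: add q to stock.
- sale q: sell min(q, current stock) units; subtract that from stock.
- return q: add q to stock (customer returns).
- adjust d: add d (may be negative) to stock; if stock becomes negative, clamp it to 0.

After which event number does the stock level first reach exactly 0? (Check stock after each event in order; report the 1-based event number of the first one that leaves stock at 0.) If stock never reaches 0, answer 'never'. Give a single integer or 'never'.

Processing events:
Start: stock = 16
  Event 1 (sale 2): sell min(2,16)=2. stock: 16 - 2 = 14. total_sold = 2
  Event 2 (sale 19): sell min(19,14)=14. stock: 14 - 14 = 0. total_sold = 16
  Event 3 (return 8): 0 + 8 = 8
  Event 4 (return 5): 8 + 5 = 13
  Event 5 (adjust -5): 13 + -5 = 8
  Event 6 (sale 21): sell min(21,8)=8. stock: 8 - 8 = 0. total_sold = 24
  Event 7 (restock 26): 0 + 26 = 26
  Event 8 (sale 18): sell min(18,26)=18. stock: 26 - 18 = 8. total_sold = 42
  Event 9 (restock 11): 8 + 11 = 19
  Event 10 (sale 4): sell min(4,19)=4. stock: 19 - 4 = 15. total_sold = 46
Final: stock = 15, total_sold = 46

First zero at event 2.

Answer: 2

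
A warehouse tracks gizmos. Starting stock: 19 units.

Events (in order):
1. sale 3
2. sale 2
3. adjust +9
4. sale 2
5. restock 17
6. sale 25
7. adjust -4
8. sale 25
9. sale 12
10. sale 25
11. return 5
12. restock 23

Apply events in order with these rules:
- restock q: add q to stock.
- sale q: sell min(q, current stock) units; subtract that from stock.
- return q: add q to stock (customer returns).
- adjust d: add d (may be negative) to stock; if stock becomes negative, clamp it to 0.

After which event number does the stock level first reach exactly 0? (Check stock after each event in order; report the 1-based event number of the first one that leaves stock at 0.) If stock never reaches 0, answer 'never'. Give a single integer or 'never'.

Processing events:
Start: stock = 19
  Event 1 (sale 3): sell min(3,19)=3. stock: 19 - 3 = 16. total_sold = 3
  Event 2 (sale 2): sell min(2,16)=2. stock: 16 - 2 = 14. total_sold = 5
  Event 3 (adjust +9): 14 + 9 = 23
  Event 4 (sale 2): sell min(2,23)=2. stock: 23 - 2 = 21. total_sold = 7
  Event 5 (restock 17): 21 + 17 = 38
  Event 6 (sale 25): sell min(25,38)=25. stock: 38 - 25 = 13. total_sold = 32
  Event 7 (adjust -4): 13 + -4 = 9
  Event 8 (sale 25): sell min(25,9)=9. stock: 9 - 9 = 0. total_sold = 41
  Event 9 (sale 12): sell min(12,0)=0. stock: 0 - 0 = 0. total_sold = 41
  Event 10 (sale 25): sell min(25,0)=0. stock: 0 - 0 = 0. total_sold = 41
  Event 11 (return 5): 0 + 5 = 5
  Event 12 (restock 23): 5 + 23 = 28
Final: stock = 28, total_sold = 41

First zero at event 8.

Answer: 8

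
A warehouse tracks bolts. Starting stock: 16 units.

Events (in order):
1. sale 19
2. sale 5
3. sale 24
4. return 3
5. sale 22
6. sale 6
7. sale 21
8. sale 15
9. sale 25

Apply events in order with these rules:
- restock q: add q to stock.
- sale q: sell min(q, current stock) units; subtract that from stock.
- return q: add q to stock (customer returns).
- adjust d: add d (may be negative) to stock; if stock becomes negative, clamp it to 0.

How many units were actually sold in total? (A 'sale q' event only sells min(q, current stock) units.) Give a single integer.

Answer: 19

Derivation:
Processing events:
Start: stock = 16
  Event 1 (sale 19): sell min(19,16)=16. stock: 16 - 16 = 0. total_sold = 16
  Event 2 (sale 5): sell min(5,0)=0. stock: 0 - 0 = 0. total_sold = 16
  Event 3 (sale 24): sell min(24,0)=0. stock: 0 - 0 = 0. total_sold = 16
  Event 4 (return 3): 0 + 3 = 3
  Event 5 (sale 22): sell min(22,3)=3. stock: 3 - 3 = 0. total_sold = 19
  Event 6 (sale 6): sell min(6,0)=0. stock: 0 - 0 = 0. total_sold = 19
  Event 7 (sale 21): sell min(21,0)=0. stock: 0 - 0 = 0. total_sold = 19
  Event 8 (sale 15): sell min(15,0)=0. stock: 0 - 0 = 0. total_sold = 19
  Event 9 (sale 25): sell min(25,0)=0. stock: 0 - 0 = 0. total_sold = 19
Final: stock = 0, total_sold = 19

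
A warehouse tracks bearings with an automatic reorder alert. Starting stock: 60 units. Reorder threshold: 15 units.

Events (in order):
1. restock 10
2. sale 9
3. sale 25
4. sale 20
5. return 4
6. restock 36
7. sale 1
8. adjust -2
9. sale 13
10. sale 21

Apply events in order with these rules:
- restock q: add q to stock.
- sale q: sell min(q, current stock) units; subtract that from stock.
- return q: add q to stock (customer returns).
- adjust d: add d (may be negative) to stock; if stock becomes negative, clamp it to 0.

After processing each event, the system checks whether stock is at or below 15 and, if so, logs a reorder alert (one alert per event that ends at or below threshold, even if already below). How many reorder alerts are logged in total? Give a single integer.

Processing events:
Start: stock = 60
  Event 1 (restock 10): 60 + 10 = 70
  Event 2 (sale 9): sell min(9,70)=9. stock: 70 - 9 = 61. total_sold = 9
  Event 3 (sale 25): sell min(25,61)=25. stock: 61 - 25 = 36. total_sold = 34
  Event 4 (sale 20): sell min(20,36)=20. stock: 36 - 20 = 16. total_sold = 54
  Event 5 (return 4): 16 + 4 = 20
  Event 6 (restock 36): 20 + 36 = 56
  Event 7 (sale 1): sell min(1,56)=1. stock: 56 - 1 = 55. total_sold = 55
  Event 8 (adjust -2): 55 + -2 = 53
  Event 9 (sale 13): sell min(13,53)=13. stock: 53 - 13 = 40. total_sold = 68
  Event 10 (sale 21): sell min(21,40)=21. stock: 40 - 21 = 19. total_sold = 89
Final: stock = 19, total_sold = 89

Checking against threshold 15:
  After event 1: stock=70 > 15
  After event 2: stock=61 > 15
  After event 3: stock=36 > 15
  After event 4: stock=16 > 15
  After event 5: stock=20 > 15
  After event 6: stock=56 > 15
  After event 7: stock=55 > 15
  After event 8: stock=53 > 15
  After event 9: stock=40 > 15
  After event 10: stock=19 > 15
Alert events: []. Count = 0

Answer: 0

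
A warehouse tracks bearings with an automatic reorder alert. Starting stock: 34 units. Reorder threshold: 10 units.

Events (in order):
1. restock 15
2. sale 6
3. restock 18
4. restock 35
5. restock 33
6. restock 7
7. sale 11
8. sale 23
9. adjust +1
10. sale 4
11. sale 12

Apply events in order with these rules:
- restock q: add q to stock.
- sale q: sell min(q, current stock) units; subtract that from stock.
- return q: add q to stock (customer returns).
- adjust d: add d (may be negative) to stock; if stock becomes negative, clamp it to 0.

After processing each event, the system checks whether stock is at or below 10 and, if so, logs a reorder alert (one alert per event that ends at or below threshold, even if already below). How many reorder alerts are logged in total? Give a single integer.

Processing events:
Start: stock = 34
  Event 1 (restock 15): 34 + 15 = 49
  Event 2 (sale 6): sell min(6,49)=6. stock: 49 - 6 = 43. total_sold = 6
  Event 3 (restock 18): 43 + 18 = 61
  Event 4 (restock 35): 61 + 35 = 96
  Event 5 (restock 33): 96 + 33 = 129
  Event 6 (restock 7): 129 + 7 = 136
  Event 7 (sale 11): sell min(11,136)=11. stock: 136 - 11 = 125. total_sold = 17
  Event 8 (sale 23): sell min(23,125)=23. stock: 125 - 23 = 102. total_sold = 40
  Event 9 (adjust +1): 102 + 1 = 103
  Event 10 (sale 4): sell min(4,103)=4. stock: 103 - 4 = 99. total_sold = 44
  Event 11 (sale 12): sell min(12,99)=12. stock: 99 - 12 = 87. total_sold = 56
Final: stock = 87, total_sold = 56

Checking against threshold 10:
  After event 1: stock=49 > 10
  After event 2: stock=43 > 10
  After event 3: stock=61 > 10
  After event 4: stock=96 > 10
  After event 5: stock=129 > 10
  After event 6: stock=136 > 10
  After event 7: stock=125 > 10
  After event 8: stock=102 > 10
  After event 9: stock=103 > 10
  After event 10: stock=99 > 10
  After event 11: stock=87 > 10
Alert events: []. Count = 0

Answer: 0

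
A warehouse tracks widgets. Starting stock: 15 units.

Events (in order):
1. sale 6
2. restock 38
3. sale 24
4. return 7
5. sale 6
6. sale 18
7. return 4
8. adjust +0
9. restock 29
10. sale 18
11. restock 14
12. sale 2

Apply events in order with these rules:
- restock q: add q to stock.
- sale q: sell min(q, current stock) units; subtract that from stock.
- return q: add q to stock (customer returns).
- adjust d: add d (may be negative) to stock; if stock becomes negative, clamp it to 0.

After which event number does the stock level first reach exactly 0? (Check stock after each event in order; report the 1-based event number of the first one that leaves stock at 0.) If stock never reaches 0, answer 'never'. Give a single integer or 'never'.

Processing events:
Start: stock = 15
  Event 1 (sale 6): sell min(6,15)=6. stock: 15 - 6 = 9. total_sold = 6
  Event 2 (restock 38): 9 + 38 = 47
  Event 3 (sale 24): sell min(24,47)=24. stock: 47 - 24 = 23. total_sold = 30
  Event 4 (return 7): 23 + 7 = 30
  Event 5 (sale 6): sell min(6,30)=6. stock: 30 - 6 = 24. total_sold = 36
  Event 6 (sale 18): sell min(18,24)=18. stock: 24 - 18 = 6. total_sold = 54
  Event 7 (return 4): 6 + 4 = 10
  Event 8 (adjust +0): 10 + 0 = 10
  Event 9 (restock 29): 10 + 29 = 39
  Event 10 (sale 18): sell min(18,39)=18. stock: 39 - 18 = 21. total_sold = 72
  Event 11 (restock 14): 21 + 14 = 35
  Event 12 (sale 2): sell min(2,35)=2. stock: 35 - 2 = 33. total_sold = 74
Final: stock = 33, total_sold = 74

Stock never reaches 0.

Answer: never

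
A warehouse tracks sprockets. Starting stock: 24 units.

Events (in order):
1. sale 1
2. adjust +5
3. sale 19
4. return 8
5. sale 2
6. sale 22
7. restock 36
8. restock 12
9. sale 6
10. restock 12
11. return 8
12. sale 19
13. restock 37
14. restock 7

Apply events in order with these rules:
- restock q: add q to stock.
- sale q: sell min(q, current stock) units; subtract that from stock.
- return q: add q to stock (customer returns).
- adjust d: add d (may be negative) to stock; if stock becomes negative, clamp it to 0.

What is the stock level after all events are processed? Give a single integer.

Answer: 87

Derivation:
Processing events:
Start: stock = 24
  Event 1 (sale 1): sell min(1,24)=1. stock: 24 - 1 = 23. total_sold = 1
  Event 2 (adjust +5): 23 + 5 = 28
  Event 3 (sale 19): sell min(19,28)=19. stock: 28 - 19 = 9. total_sold = 20
  Event 4 (return 8): 9 + 8 = 17
  Event 5 (sale 2): sell min(2,17)=2. stock: 17 - 2 = 15. total_sold = 22
  Event 6 (sale 22): sell min(22,15)=15. stock: 15 - 15 = 0. total_sold = 37
  Event 7 (restock 36): 0 + 36 = 36
  Event 8 (restock 12): 36 + 12 = 48
  Event 9 (sale 6): sell min(6,48)=6. stock: 48 - 6 = 42. total_sold = 43
  Event 10 (restock 12): 42 + 12 = 54
  Event 11 (return 8): 54 + 8 = 62
  Event 12 (sale 19): sell min(19,62)=19. stock: 62 - 19 = 43. total_sold = 62
  Event 13 (restock 37): 43 + 37 = 80
  Event 14 (restock 7): 80 + 7 = 87
Final: stock = 87, total_sold = 62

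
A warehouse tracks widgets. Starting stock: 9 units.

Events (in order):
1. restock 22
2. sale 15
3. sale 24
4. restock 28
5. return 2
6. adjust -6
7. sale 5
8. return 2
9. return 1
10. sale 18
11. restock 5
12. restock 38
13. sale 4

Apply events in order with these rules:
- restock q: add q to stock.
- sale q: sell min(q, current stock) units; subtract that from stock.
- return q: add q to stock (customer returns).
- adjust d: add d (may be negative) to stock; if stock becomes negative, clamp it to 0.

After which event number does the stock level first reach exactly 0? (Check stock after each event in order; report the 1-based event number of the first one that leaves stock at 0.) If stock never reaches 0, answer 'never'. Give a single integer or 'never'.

Answer: 3

Derivation:
Processing events:
Start: stock = 9
  Event 1 (restock 22): 9 + 22 = 31
  Event 2 (sale 15): sell min(15,31)=15. stock: 31 - 15 = 16. total_sold = 15
  Event 3 (sale 24): sell min(24,16)=16. stock: 16 - 16 = 0. total_sold = 31
  Event 4 (restock 28): 0 + 28 = 28
  Event 5 (return 2): 28 + 2 = 30
  Event 6 (adjust -6): 30 + -6 = 24
  Event 7 (sale 5): sell min(5,24)=5. stock: 24 - 5 = 19. total_sold = 36
  Event 8 (return 2): 19 + 2 = 21
  Event 9 (return 1): 21 + 1 = 22
  Event 10 (sale 18): sell min(18,22)=18. stock: 22 - 18 = 4. total_sold = 54
  Event 11 (restock 5): 4 + 5 = 9
  Event 12 (restock 38): 9 + 38 = 47
  Event 13 (sale 4): sell min(4,47)=4. stock: 47 - 4 = 43. total_sold = 58
Final: stock = 43, total_sold = 58

First zero at event 3.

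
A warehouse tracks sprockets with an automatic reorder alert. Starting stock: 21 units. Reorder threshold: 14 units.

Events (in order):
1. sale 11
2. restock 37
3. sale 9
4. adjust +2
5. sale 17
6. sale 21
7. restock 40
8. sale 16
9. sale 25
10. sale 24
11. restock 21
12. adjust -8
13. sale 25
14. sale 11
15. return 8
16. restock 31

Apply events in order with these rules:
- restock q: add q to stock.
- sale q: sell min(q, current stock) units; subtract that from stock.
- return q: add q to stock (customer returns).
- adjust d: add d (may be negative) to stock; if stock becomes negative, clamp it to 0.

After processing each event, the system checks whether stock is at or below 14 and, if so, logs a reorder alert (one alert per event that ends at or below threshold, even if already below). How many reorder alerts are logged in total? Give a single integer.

Processing events:
Start: stock = 21
  Event 1 (sale 11): sell min(11,21)=11. stock: 21 - 11 = 10. total_sold = 11
  Event 2 (restock 37): 10 + 37 = 47
  Event 3 (sale 9): sell min(9,47)=9. stock: 47 - 9 = 38. total_sold = 20
  Event 4 (adjust +2): 38 + 2 = 40
  Event 5 (sale 17): sell min(17,40)=17. stock: 40 - 17 = 23. total_sold = 37
  Event 6 (sale 21): sell min(21,23)=21. stock: 23 - 21 = 2. total_sold = 58
  Event 7 (restock 40): 2 + 40 = 42
  Event 8 (sale 16): sell min(16,42)=16. stock: 42 - 16 = 26. total_sold = 74
  Event 9 (sale 25): sell min(25,26)=25. stock: 26 - 25 = 1. total_sold = 99
  Event 10 (sale 24): sell min(24,1)=1. stock: 1 - 1 = 0. total_sold = 100
  Event 11 (restock 21): 0 + 21 = 21
  Event 12 (adjust -8): 21 + -8 = 13
  Event 13 (sale 25): sell min(25,13)=13. stock: 13 - 13 = 0. total_sold = 113
  Event 14 (sale 11): sell min(11,0)=0. stock: 0 - 0 = 0. total_sold = 113
  Event 15 (return 8): 0 + 8 = 8
  Event 16 (restock 31): 8 + 31 = 39
Final: stock = 39, total_sold = 113

Checking against threshold 14:
  After event 1: stock=10 <= 14 -> ALERT
  After event 2: stock=47 > 14
  After event 3: stock=38 > 14
  After event 4: stock=40 > 14
  After event 5: stock=23 > 14
  After event 6: stock=2 <= 14 -> ALERT
  After event 7: stock=42 > 14
  After event 8: stock=26 > 14
  After event 9: stock=1 <= 14 -> ALERT
  After event 10: stock=0 <= 14 -> ALERT
  After event 11: stock=21 > 14
  After event 12: stock=13 <= 14 -> ALERT
  After event 13: stock=0 <= 14 -> ALERT
  After event 14: stock=0 <= 14 -> ALERT
  After event 15: stock=8 <= 14 -> ALERT
  After event 16: stock=39 > 14
Alert events: [1, 6, 9, 10, 12, 13, 14, 15]. Count = 8

Answer: 8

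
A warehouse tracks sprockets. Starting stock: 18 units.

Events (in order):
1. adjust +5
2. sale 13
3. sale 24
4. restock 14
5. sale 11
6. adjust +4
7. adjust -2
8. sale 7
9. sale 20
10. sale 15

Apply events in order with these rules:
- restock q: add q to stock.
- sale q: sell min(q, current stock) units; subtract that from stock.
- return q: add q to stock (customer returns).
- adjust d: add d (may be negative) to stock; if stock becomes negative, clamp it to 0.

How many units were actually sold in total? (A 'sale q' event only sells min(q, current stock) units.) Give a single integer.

Processing events:
Start: stock = 18
  Event 1 (adjust +5): 18 + 5 = 23
  Event 2 (sale 13): sell min(13,23)=13. stock: 23 - 13 = 10. total_sold = 13
  Event 3 (sale 24): sell min(24,10)=10. stock: 10 - 10 = 0. total_sold = 23
  Event 4 (restock 14): 0 + 14 = 14
  Event 5 (sale 11): sell min(11,14)=11. stock: 14 - 11 = 3. total_sold = 34
  Event 6 (adjust +4): 3 + 4 = 7
  Event 7 (adjust -2): 7 + -2 = 5
  Event 8 (sale 7): sell min(7,5)=5. stock: 5 - 5 = 0. total_sold = 39
  Event 9 (sale 20): sell min(20,0)=0. stock: 0 - 0 = 0. total_sold = 39
  Event 10 (sale 15): sell min(15,0)=0. stock: 0 - 0 = 0. total_sold = 39
Final: stock = 0, total_sold = 39

Answer: 39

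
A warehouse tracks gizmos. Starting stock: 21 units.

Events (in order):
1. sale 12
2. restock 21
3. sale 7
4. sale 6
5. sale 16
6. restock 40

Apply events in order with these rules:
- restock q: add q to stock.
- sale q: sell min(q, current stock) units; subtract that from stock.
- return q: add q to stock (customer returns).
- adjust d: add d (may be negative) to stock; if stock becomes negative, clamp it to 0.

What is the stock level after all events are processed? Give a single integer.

Answer: 41

Derivation:
Processing events:
Start: stock = 21
  Event 1 (sale 12): sell min(12,21)=12. stock: 21 - 12 = 9. total_sold = 12
  Event 2 (restock 21): 9 + 21 = 30
  Event 3 (sale 7): sell min(7,30)=7. stock: 30 - 7 = 23. total_sold = 19
  Event 4 (sale 6): sell min(6,23)=6. stock: 23 - 6 = 17. total_sold = 25
  Event 5 (sale 16): sell min(16,17)=16. stock: 17 - 16 = 1. total_sold = 41
  Event 6 (restock 40): 1 + 40 = 41
Final: stock = 41, total_sold = 41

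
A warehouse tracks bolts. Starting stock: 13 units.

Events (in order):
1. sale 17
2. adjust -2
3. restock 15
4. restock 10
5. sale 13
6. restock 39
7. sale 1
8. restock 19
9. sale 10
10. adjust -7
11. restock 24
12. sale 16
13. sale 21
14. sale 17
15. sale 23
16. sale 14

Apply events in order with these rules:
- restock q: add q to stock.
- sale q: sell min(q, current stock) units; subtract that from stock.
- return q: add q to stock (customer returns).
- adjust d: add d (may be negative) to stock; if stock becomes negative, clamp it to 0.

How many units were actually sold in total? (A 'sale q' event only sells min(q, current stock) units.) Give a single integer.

Processing events:
Start: stock = 13
  Event 1 (sale 17): sell min(17,13)=13. stock: 13 - 13 = 0. total_sold = 13
  Event 2 (adjust -2): 0 + -2 = 0 (clamped to 0)
  Event 3 (restock 15): 0 + 15 = 15
  Event 4 (restock 10): 15 + 10 = 25
  Event 5 (sale 13): sell min(13,25)=13. stock: 25 - 13 = 12. total_sold = 26
  Event 6 (restock 39): 12 + 39 = 51
  Event 7 (sale 1): sell min(1,51)=1. stock: 51 - 1 = 50. total_sold = 27
  Event 8 (restock 19): 50 + 19 = 69
  Event 9 (sale 10): sell min(10,69)=10. stock: 69 - 10 = 59. total_sold = 37
  Event 10 (adjust -7): 59 + -7 = 52
  Event 11 (restock 24): 52 + 24 = 76
  Event 12 (sale 16): sell min(16,76)=16. stock: 76 - 16 = 60. total_sold = 53
  Event 13 (sale 21): sell min(21,60)=21. stock: 60 - 21 = 39. total_sold = 74
  Event 14 (sale 17): sell min(17,39)=17. stock: 39 - 17 = 22. total_sold = 91
  Event 15 (sale 23): sell min(23,22)=22. stock: 22 - 22 = 0. total_sold = 113
  Event 16 (sale 14): sell min(14,0)=0. stock: 0 - 0 = 0. total_sold = 113
Final: stock = 0, total_sold = 113

Answer: 113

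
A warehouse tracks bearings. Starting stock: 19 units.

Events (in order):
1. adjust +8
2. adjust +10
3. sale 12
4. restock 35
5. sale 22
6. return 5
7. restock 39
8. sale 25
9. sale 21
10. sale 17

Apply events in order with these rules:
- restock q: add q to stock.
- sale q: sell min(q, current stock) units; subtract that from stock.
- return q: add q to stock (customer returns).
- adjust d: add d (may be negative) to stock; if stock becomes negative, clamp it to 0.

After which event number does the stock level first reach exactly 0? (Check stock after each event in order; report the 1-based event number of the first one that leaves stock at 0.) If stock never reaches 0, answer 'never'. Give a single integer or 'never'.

Processing events:
Start: stock = 19
  Event 1 (adjust +8): 19 + 8 = 27
  Event 2 (adjust +10): 27 + 10 = 37
  Event 3 (sale 12): sell min(12,37)=12. stock: 37 - 12 = 25. total_sold = 12
  Event 4 (restock 35): 25 + 35 = 60
  Event 5 (sale 22): sell min(22,60)=22. stock: 60 - 22 = 38. total_sold = 34
  Event 6 (return 5): 38 + 5 = 43
  Event 7 (restock 39): 43 + 39 = 82
  Event 8 (sale 25): sell min(25,82)=25. stock: 82 - 25 = 57. total_sold = 59
  Event 9 (sale 21): sell min(21,57)=21. stock: 57 - 21 = 36. total_sold = 80
  Event 10 (sale 17): sell min(17,36)=17. stock: 36 - 17 = 19. total_sold = 97
Final: stock = 19, total_sold = 97

Stock never reaches 0.

Answer: never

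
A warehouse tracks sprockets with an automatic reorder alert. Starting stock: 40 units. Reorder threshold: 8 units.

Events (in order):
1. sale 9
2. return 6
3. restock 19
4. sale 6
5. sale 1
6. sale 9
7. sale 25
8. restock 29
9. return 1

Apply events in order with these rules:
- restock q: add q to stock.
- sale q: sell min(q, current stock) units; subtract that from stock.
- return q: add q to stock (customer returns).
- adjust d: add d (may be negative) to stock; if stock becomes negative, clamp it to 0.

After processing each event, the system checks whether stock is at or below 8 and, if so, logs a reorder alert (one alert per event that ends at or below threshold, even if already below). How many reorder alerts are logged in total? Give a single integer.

Processing events:
Start: stock = 40
  Event 1 (sale 9): sell min(9,40)=9. stock: 40 - 9 = 31. total_sold = 9
  Event 2 (return 6): 31 + 6 = 37
  Event 3 (restock 19): 37 + 19 = 56
  Event 4 (sale 6): sell min(6,56)=6. stock: 56 - 6 = 50. total_sold = 15
  Event 5 (sale 1): sell min(1,50)=1. stock: 50 - 1 = 49. total_sold = 16
  Event 6 (sale 9): sell min(9,49)=9. stock: 49 - 9 = 40. total_sold = 25
  Event 7 (sale 25): sell min(25,40)=25. stock: 40 - 25 = 15. total_sold = 50
  Event 8 (restock 29): 15 + 29 = 44
  Event 9 (return 1): 44 + 1 = 45
Final: stock = 45, total_sold = 50

Checking against threshold 8:
  After event 1: stock=31 > 8
  After event 2: stock=37 > 8
  After event 3: stock=56 > 8
  After event 4: stock=50 > 8
  After event 5: stock=49 > 8
  After event 6: stock=40 > 8
  After event 7: stock=15 > 8
  After event 8: stock=44 > 8
  After event 9: stock=45 > 8
Alert events: []. Count = 0

Answer: 0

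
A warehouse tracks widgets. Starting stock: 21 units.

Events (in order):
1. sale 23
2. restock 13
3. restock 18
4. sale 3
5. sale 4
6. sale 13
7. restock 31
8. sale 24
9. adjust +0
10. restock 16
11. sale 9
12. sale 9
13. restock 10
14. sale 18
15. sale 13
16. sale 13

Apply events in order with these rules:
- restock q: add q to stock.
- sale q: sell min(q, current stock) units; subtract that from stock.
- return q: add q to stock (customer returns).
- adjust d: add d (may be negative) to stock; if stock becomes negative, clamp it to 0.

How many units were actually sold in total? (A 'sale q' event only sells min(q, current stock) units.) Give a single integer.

Processing events:
Start: stock = 21
  Event 1 (sale 23): sell min(23,21)=21. stock: 21 - 21 = 0. total_sold = 21
  Event 2 (restock 13): 0 + 13 = 13
  Event 3 (restock 18): 13 + 18 = 31
  Event 4 (sale 3): sell min(3,31)=3. stock: 31 - 3 = 28. total_sold = 24
  Event 5 (sale 4): sell min(4,28)=4. stock: 28 - 4 = 24. total_sold = 28
  Event 6 (sale 13): sell min(13,24)=13. stock: 24 - 13 = 11. total_sold = 41
  Event 7 (restock 31): 11 + 31 = 42
  Event 8 (sale 24): sell min(24,42)=24. stock: 42 - 24 = 18. total_sold = 65
  Event 9 (adjust +0): 18 + 0 = 18
  Event 10 (restock 16): 18 + 16 = 34
  Event 11 (sale 9): sell min(9,34)=9. stock: 34 - 9 = 25. total_sold = 74
  Event 12 (sale 9): sell min(9,25)=9. stock: 25 - 9 = 16. total_sold = 83
  Event 13 (restock 10): 16 + 10 = 26
  Event 14 (sale 18): sell min(18,26)=18. stock: 26 - 18 = 8. total_sold = 101
  Event 15 (sale 13): sell min(13,8)=8. stock: 8 - 8 = 0. total_sold = 109
  Event 16 (sale 13): sell min(13,0)=0. stock: 0 - 0 = 0. total_sold = 109
Final: stock = 0, total_sold = 109

Answer: 109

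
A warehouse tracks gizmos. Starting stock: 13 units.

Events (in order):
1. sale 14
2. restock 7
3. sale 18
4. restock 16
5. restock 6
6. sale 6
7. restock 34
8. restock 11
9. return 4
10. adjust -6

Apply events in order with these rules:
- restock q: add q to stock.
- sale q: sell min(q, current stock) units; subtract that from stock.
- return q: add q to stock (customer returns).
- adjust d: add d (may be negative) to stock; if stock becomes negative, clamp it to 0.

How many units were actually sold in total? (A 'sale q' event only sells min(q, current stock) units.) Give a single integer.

Processing events:
Start: stock = 13
  Event 1 (sale 14): sell min(14,13)=13. stock: 13 - 13 = 0. total_sold = 13
  Event 2 (restock 7): 0 + 7 = 7
  Event 3 (sale 18): sell min(18,7)=7. stock: 7 - 7 = 0. total_sold = 20
  Event 4 (restock 16): 0 + 16 = 16
  Event 5 (restock 6): 16 + 6 = 22
  Event 6 (sale 6): sell min(6,22)=6. stock: 22 - 6 = 16. total_sold = 26
  Event 7 (restock 34): 16 + 34 = 50
  Event 8 (restock 11): 50 + 11 = 61
  Event 9 (return 4): 61 + 4 = 65
  Event 10 (adjust -6): 65 + -6 = 59
Final: stock = 59, total_sold = 26

Answer: 26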